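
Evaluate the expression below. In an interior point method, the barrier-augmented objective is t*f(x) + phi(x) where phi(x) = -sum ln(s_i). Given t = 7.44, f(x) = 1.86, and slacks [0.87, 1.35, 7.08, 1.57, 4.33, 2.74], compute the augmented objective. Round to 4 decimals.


Step 1: Compute log-barrier.
ln values: [-0.1393, 0.3001, 1.9573, 0.4511, 1.4656, 1.008]
phi = -(-0.1393 + 0.3001 + 1.9573 + 0.4511 + 1.4656 + 1.008) = -5.0427
Step 2: Compute augmented objective.
t*f(x) = 7.44*1.86 = 13.8384
Total = 13.8384 - 5.0427 = 8.7957


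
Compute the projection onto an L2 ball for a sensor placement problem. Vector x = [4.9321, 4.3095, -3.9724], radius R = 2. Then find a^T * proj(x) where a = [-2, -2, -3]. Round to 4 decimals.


Step 1: Compute ||x|| (intermediates to 6 decimals).
||x|| = sqrt(4.9321^2 + 4.3095^2 + (-3.9724)^2) = 7.660115
Step 2: Project.
Since ||x|| > R, scale = R/||x|| = 2/7.660115 = 0.261093, proj(x) = scale * x
proj(x) = [1.287737, 1.12518, -1.037166]
Step 3: Dot product.
a^T * proj(x) = -2*1.287737 - 2*1.12518 - 3*(-1.037166) = -1.7143


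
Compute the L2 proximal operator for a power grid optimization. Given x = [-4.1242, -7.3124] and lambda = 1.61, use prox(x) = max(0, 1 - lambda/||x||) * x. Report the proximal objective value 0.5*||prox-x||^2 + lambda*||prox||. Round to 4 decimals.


Step 1: Compute ||x||.
||x|| = 8.3952
Step 2: Compute scaling factor.
scale = max(0, 1 - 1.61/8.3952) = 0.8082
Step 3: prox(x) = [-3.3333, -5.9101]
||prox(x)|| = 6.7852
Step 4: Proximal objective.
0.5*||prox-x||^2 = 1.2961
lambda*||prox|| = 10.9242
Total = 12.2203


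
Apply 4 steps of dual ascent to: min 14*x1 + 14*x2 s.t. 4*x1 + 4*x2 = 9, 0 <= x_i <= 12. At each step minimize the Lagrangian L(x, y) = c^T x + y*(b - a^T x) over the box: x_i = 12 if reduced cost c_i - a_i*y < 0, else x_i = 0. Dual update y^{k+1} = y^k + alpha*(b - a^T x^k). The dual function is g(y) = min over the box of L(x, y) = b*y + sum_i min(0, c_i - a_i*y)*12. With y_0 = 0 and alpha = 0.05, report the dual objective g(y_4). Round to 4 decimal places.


Dual ascent for LP: min 14*x1 + 14*x2, 4*x1 + 4*x2 = 9, 0 <= x_i <= 12
Step 1: y^k = 0.0, reduced costs: (14.0, 14.0)
  x^k = (0.0, 0.0), subgradient = b - a^T x = 9.0
  y^{k+1} = 0.0 + 0.05*9.0 = 0.45
Step 2: y^k = 0.45, reduced costs: (12.2, 12.2)
  x^k = (0.0, 0.0), subgradient = b - a^T x = 9.0
  y^{k+1} = 0.45 + 0.05*9.0 = 0.9
Step 3: y^k = 0.9, reduced costs: (10.4, 10.4)
  x^k = (0.0, 0.0), subgradient = b - a^T x = 9.0
  y^{k+1} = 0.9 + 0.05*9.0 = 1.35
Step 4: y^k = 1.35, reduced costs: (8.6, 8.6)
  x^k = (0.0, 0.0), subgradient = b - a^T x = 9.0
  y^{k+1} = 1.35 + 0.05*9.0 = 1.8
Dual objective at y_4 = 1.8: reduced costs (6.8, 6.8), box minimizer x = (0.0, 0.0)
g(y_4) = b*y + (c1 - a1*y)*x1 + (c2 - a2*y)*x2 = 9*1.8 + 6.8*0.0 + 6.8*0.0 = 16.2 + 0.0 + 0.0 = 16.2


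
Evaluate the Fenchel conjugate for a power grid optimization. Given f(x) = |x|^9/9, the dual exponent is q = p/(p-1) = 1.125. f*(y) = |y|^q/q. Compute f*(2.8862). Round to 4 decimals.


The conjugate exponent q satisfies 1/p + 1/q = 1.
p = 9, so q = 9/(9 - 1) = 1.125
|y|^q = 2.8862^1.125 = 3.2951
f*(2.8862) = 3.2951 / 1.125 = 2.929


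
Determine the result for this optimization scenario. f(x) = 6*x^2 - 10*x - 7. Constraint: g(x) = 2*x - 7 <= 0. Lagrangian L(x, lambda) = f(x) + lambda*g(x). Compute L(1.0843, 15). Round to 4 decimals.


Step 1: Evaluate f(x).
f(1.0843) = 6*1.0843^2 - 10*1.0843 - 7 = -10.7888
Step 2: Evaluate g(x).
g(1.0843) = 2*1.0843 - 7 = -4.8314
Step 3: Compute Lagrangian.
L = -10.7888 + 15*-4.8314 = -83.2598


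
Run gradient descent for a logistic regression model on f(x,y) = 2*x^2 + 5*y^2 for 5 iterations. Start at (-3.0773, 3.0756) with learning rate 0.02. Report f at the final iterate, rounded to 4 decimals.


Gradient descent on f(x,y) = 2*x^2 + 5*y^2.
Starting point: (-3.0773, 3.0756), alpha = 0.02
Step 1: grad_x = 2*2*-3.0773 = -12.3092, grad_y = 2*5*3.0756 = 30.756
  x_1 = -3.0773 - 0.02*-12.3092 = -2.8311
  y_1 = 3.0756 - 0.02*30.756 = 2.4605
Step 2: grad_x = 2*2*-2.8311 = -11.3245, grad_y = 2*5*2.4605 = 24.6048
  x_2 = -2.8311 - 0.02*-11.3245 = -2.6046
  y_2 = 2.4605 - 0.02*24.6048 = 1.9684
Step 3: grad_x = 2*2*-2.6046 = -10.4185, grad_y = 2*5*1.9684 = 19.6838
  x_3 = -2.6046 - 0.02*-10.4185 = -2.3963
  y_3 = 1.9684 - 0.02*19.6838 = 1.5747
Step 4: grad_x = 2*2*-2.3963 = -9.585, grad_y = 2*5*1.5747 = 15.7471
  x_4 = -2.3963 - 0.02*-9.585 = -2.2046
  y_4 = 1.5747 - 0.02*15.7471 = 1.2598
Step 5: grad_x = 2*2*-2.2046 = -8.8182, grad_y = 2*5*1.2598 = 12.5977
  x_5 = -2.2046 - 0.02*-8.8182 = -2.0282
  y_5 = 1.2598 - 0.02*12.5977 = 1.0078
f(-2.0282, 1.0078) = 2*(-2.0282)^2 + 5*1.0078^2 = 13.3056


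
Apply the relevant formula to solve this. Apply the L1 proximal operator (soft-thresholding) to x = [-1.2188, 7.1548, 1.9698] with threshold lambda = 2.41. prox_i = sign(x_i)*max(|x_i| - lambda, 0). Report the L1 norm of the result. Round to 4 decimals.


Soft-thresholding with lambda = 2.41:
prox(-1.2188) = sign(-1.2188)*max(|-1.2188| - 2.41, 0) = 0.0
prox(7.1548) = sign(7.1548)*max(|7.1548| - 2.41, 0) = 4.7448
prox(1.9698) = sign(1.9698)*max(|1.9698| - 2.41, 0) = 0.0
prox(x) = [0.0, 4.7448, 0.0]
||prox(x)||_1 = 0.0 + 4.7448 + 0.0 = 4.7448


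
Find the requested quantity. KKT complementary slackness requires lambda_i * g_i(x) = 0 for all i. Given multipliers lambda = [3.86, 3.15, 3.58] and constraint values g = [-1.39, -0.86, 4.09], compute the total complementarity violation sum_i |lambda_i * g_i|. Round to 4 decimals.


KKT complementary slackness check:
lambda_1 * g_1 = 3.86 * -1.39 = -5.3654
lambda_2 * g_2 = 3.15 * -0.86 = -2.709
lambda_3 * g_3 = 3.58 * 4.09 = 14.6422
Total violation = 5.3654 + 2.709 + 14.6422 = 22.7166


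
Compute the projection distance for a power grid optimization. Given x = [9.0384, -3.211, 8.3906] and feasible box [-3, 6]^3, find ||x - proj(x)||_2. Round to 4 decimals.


Project each component onto [-3, 6].
clip(9.0384) = 6.0, clip(-3.211) = -3.0, clip(8.3906) = 6.0
Projection = [6.0, -3.0, 6.0]
Squared diffs: [9.2319, 0.0445, 5.715]
Distance = sqrt(14.9914) = 3.8719


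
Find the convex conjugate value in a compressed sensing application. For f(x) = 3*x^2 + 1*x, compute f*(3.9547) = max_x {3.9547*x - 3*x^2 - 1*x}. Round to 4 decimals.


f*(y) = sup_x {y*x - a*x^2 - b*x} = sup_x {(y-b)*x - a*x^2}
FOC: (y - b) - 2a*x = 0 => x* = (y - b)/(2a)
x* = (3.9547 - 1)/(2*3) = 0.4925
f*(3.9547) = (y-b)^2/(4a) = (3.9547 - 1)^2/(4*3)
= 8.7303/12 = 0.7275


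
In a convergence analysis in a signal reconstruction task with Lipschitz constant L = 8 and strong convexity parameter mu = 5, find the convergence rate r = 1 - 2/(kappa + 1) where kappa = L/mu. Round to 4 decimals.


Step 1: Compute the condition number.
kappa = L/mu = 8/5 = 1.6
Step 2: Compute the convergence rate.
r = 1 - 2/(kappa + 1) = 1 - 2*mu/(L + mu) = (L - mu)/(L + mu) = 3/13 = 0.2308


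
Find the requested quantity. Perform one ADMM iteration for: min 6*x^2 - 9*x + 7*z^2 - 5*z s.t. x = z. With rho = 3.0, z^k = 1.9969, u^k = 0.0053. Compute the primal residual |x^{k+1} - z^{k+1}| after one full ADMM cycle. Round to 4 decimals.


ADMM iteration with rho = 3.0, z^k = 1.9969, u^k = 0.0053
Step 1: x-update.
Minimize 6*x^2 - 9*x + (3.0/2)*(x - 1.9969 + 0.0053)^2
FOC: (2*6 + 3.0)*x = 9 + 3.0*(1.9969 - 0.0053)
x^{k+1} = 0.9983
Step 2: z-update.
Minimize 7*z^2 - 5*z + (3.0/2)*(0.9983 - z + 0.0053)^2
FOC: (2*7 + 3.0)*z = 5 + 3.0*(0.9983 + 0.0053)
z^{k+1} = 0.4712
Step 3: u-update.
u^{k+1} = 0.0053 + 0.9983 - 0.4712 = 0.5324
Step 4: Primal residual = |0.9983 - 0.4712| = 0.5271


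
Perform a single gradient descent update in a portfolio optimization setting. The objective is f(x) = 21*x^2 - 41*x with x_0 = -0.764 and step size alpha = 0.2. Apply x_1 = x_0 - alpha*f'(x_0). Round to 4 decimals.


We compute the gradient at x_0 and apply the update.
f'(x) = 42*x - 41
f'(-0.764) = 42*-0.764 - 41 = -73.088
x_1 = -0.764 - 0.2*-73.088 = 13.8536


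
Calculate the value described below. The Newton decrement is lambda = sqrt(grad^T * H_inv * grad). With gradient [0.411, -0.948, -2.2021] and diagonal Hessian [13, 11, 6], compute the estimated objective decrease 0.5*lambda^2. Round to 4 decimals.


Step 1: H is diagonal, so H^(-1) * g = [0.0316, -0.0862, -0.367].
Step 2: g^T H^(-1) g = sum_i g_i^2 / H_ii
  = (0.411)^2/13 + (-0.948)^2/11 + (-2.2021)^2/6
  = 0.013 + 0.0817 + 0.8082 = 0.9029
Step 3: Objective decrease = 0.5 * g^T H^(-1) g = 0.4515


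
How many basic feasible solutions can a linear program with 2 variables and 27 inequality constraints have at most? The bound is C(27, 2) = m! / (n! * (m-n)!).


Each vertex corresponds to some choice of n active constraints out of m, so the number of vertices is at most C(m, n) = m! / (n!(m-n)!).
m = 27, n = 2
Numerator: 27 * 26
Denominator: 2! = 2
C(27, 2) = 351


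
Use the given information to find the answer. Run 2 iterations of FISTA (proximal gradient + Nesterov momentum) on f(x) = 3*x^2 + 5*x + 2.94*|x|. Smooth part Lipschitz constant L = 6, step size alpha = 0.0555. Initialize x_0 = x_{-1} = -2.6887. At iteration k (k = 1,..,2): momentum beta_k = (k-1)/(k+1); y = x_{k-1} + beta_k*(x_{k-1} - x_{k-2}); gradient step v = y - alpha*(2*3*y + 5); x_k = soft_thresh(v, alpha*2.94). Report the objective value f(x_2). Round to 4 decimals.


FISTA on f(x) = 3*x^2 + 5*x + 2.94*|x|
L = 6, alpha = 0.0555
Iteration 1: beta = 0.0, y = -2.6887 + 0.0*(-2.6887 + 2.6887) = -2.6887
  grad(y) = -11.1322, v = y - alpha*grad = -2.0709
  prox(v) = soft_thresh(-2.0709, 0.1632) = -1.9077
Iteration 2: beta = 0.3333, y = -1.9077 + 0.3333*(-1.9077 + 2.6887) = -1.6474
  grad(y) = -4.8841, v = y - alpha*grad = -1.3763
  prox(v) = soft_thresh(-1.3763, 0.1632) = -1.2131
f(x_2) = 3*(-1.2131)^2 + 5*(-1.2131) + 2.94*|-1.2131| = 1.9159


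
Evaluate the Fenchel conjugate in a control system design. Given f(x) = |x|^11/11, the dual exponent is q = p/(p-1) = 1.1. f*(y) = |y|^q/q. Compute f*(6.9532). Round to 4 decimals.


The conjugate exponent q satisfies 1/p + 1/q = 1.
p = 11, so q = 11/(11 - 1) = 1.1
|y|^q = 6.9532^1.1 = 8.4412
f*(6.9532) = 8.4412 / 1.1 = 7.6738


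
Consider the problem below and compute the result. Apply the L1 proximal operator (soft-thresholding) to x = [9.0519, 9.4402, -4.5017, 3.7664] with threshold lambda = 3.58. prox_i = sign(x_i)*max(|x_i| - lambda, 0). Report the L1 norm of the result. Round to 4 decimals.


Soft-thresholding with lambda = 3.58:
prox(9.0519) = sign(9.0519)*max(|9.0519| - 3.58, 0) = 5.4719
prox(9.4402) = sign(9.4402)*max(|9.4402| - 3.58, 0) = 5.8602
prox(-4.5017) = sign(-4.5017)*max(|-4.5017| - 3.58, 0) = -0.9217
prox(3.7664) = sign(3.7664)*max(|3.7664| - 3.58, 0) = 0.1864
prox(x) = [5.4719, 5.8602, -0.9217, 0.1864]
||prox(x)||_1 = 5.4719 + 5.8602 + 0.9217 + 0.1864 = 12.4402


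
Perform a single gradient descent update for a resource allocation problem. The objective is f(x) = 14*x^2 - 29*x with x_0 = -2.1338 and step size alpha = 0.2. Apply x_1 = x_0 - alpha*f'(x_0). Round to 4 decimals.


We compute the gradient at x_0 and apply the update.
f'(x) = 28*x - 29
f'(-2.1338) = 28*-2.1338 - 29 = -88.7464
x_1 = -2.1338 - 0.2*-88.7464 = 15.6155


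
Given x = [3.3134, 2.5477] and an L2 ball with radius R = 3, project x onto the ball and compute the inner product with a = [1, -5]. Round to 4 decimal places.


Step 1: Compute ||x|| (intermediates to 6 decimals).
||x|| = sqrt(3.3134^2 + 2.5477^2) = 4.179641
Step 2: Project.
Since ||x|| > R, scale = R/||x|| = 3/4.179641 = 0.717765, proj(x) = scale * x
proj(x) = [2.378243, 1.82865]
Step 3: Dot product.
a^T * proj(x) = 1*2.378243 - 5*1.82865 = -6.765


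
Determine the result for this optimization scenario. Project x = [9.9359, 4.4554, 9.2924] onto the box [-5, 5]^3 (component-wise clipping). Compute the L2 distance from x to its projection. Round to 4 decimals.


Project each component onto [-5, 5].
clip(9.9359) = 5.0, clip(4.4554) = 4.4554, clip(9.2924) = 5.0
Projection = [5.0, 4.4554, 5.0]
Squared diffs: [24.3631, 0.0, 18.4247]
Distance = sqrt(42.7878) = 6.5412


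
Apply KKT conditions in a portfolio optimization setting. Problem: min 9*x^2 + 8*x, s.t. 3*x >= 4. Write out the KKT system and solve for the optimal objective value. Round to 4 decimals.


Step 1: Try lambda = 0 (constraint inactive).
x_unc = -8/(2*9) = -0.4444
Check: 3*-0.4444 = -1.3332 < 4 -- violated!
Step 2: Constraint must be active: 3*x = 4
x* = 4/3 = 1.3333 (rounded; the exact value 4/3 is used below)
lambda = (2*9*(4/3) + 8)/3 = 10.6667
Step 3: Compute optimal value.
f(x*) = 9*(4/3)^2 + 8*(4/3) = 26.6667


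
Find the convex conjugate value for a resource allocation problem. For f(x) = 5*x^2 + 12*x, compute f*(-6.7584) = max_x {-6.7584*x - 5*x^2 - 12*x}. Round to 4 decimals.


f*(y) = sup_x {y*x - a*x^2 - b*x} = sup_x {(y-b)*x - a*x^2}
FOC: (y - b) - 2a*x = 0 => x* = (y - b)/(2a)
x* = (-6.7584 - 12)/(2*5) = -1.8758
f*(-6.7584) = (y-b)^2/(4a) = (-6.7584 - 12)^2/(4*5)
= 351.8776/20 = 17.5939


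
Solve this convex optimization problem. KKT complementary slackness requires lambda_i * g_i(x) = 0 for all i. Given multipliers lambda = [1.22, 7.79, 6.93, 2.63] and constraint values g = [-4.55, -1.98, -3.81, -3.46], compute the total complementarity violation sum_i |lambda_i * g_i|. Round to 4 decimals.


KKT complementary slackness check:
lambda_1 * g_1 = 1.22 * -4.55 = -5.551
lambda_2 * g_2 = 7.79 * -1.98 = -15.4242
lambda_3 * g_3 = 6.93 * -3.81 = -26.4033
lambda_4 * g_4 = 2.63 * -3.46 = -9.0998
Total violation = 5.551 + 15.4242 + 26.4033 + 9.0998 = 56.4783


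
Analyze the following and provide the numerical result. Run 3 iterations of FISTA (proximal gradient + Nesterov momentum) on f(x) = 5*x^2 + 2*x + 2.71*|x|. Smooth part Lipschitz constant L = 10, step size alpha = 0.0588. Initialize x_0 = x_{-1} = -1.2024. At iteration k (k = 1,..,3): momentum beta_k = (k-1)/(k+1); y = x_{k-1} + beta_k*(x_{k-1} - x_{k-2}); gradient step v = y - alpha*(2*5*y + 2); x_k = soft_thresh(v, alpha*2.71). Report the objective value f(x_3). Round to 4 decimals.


FISTA on f(x) = 5*x^2 + 2*x + 2.71*|x|
L = 10, alpha = 0.0588
Iteration 1: beta = 0.0, y = -1.2024 + 0.0*(-1.2024 + 1.2024) = -1.2024
  grad(y) = -10.024, v = y - alpha*grad = -0.613
  prox(v) = soft_thresh(-0.613, 0.1593) = -0.4536
Iteration 2: beta = 0.3333, y = -0.4536 + 0.3333*(-0.4536 + 1.2024) = -0.2041
  grad(y) = -0.0405, v = y - alpha*grad = -0.2017
  prox(v) = soft_thresh(-0.2017, 0.1593) = -0.0423
Iteration 3: beta = 0.5, y = -0.0423 + 0.5*(-0.0423 + 0.4536) = 0.1633
  grad(y) = 3.6334, v = y - alpha*grad = -0.0503
  prox(v) = soft_thresh(-0.0503, 0.1593) = 0.0
f(x_3) = 5*0.0^2 + 2*0.0 + 2.71*|0.0| = 0.0


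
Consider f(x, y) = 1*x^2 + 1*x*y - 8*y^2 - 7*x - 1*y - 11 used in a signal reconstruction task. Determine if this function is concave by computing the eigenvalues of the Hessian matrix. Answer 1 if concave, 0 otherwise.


The Hessian of f(x,y) = 1*x^2 + 1*x*y - 8*y^2 - 7*x - 1*y - 11 is:
H = [[2, 1], [1, -16]]
Trace = 2 - 16 = -14
Determinant = 2*-16 - (1)^2 = -33
Discriminant = (-14)^2 - 4*-33 = 328.0
Eigenvalues: lambda_1 = -16.0554, lambda_2 = 2.0554
The function is not concave.

0


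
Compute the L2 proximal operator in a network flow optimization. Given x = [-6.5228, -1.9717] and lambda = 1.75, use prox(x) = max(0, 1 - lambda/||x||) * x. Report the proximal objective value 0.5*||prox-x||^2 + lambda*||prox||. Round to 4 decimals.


Step 1: Compute ||x||.
||x|| = 6.8143
Step 2: Compute scaling factor.
scale = max(0, 1 - 1.75/6.8143) = 0.7432
Step 3: prox(x) = [-4.8477, -1.4653]
||prox(x)|| = 5.0643
Step 4: Proximal objective.
0.5*||prox-x||^2 = 1.5313
lambda*||prox|| = 8.8625
Total = 10.3938


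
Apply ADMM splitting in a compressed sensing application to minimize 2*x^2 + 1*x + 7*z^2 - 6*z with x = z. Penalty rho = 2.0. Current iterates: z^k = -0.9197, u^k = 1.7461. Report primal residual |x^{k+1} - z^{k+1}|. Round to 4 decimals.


ADMM iteration with rho = 2.0, z^k = -0.9197, u^k = 1.7461
Step 1: x-update.
Minimize 2*x^2 + 1*x + (2.0/2)*(x + 0.9197 + 1.7461)^2
FOC: (2*2 + 2.0)*x = -1 + 2.0*(-0.9197 - 1.7461)
x^{k+1} = -1.0553
Step 2: z-update.
Minimize 7*z^2 - 6*z + (2.0/2)*(-1.0553 - z + 1.7461)^2
FOC: (2*7 + 2.0)*z = 6 + 2.0*(-1.0553 + 1.7461)
z^{k+1} = 0.4614
Step 3: u-update.
u^{k+1} = 1.7461 - 1.0553 - 0.4614 = 0.2295
Step 4: Primal residual = |-1.0553 - 0.4614| = 1.5166


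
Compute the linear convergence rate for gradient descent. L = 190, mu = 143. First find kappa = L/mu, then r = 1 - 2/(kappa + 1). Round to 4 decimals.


Step 1: Compute the condition number.
kappa = L/mu = 190/143 = 1.3287
Step 2: Compute the convergence rate.
r = 1 - 2/(kappa + 1) = 1 - 2*mu/(L + mu) = (L - mu)/(L + mu) = 47/333 = 0.1411


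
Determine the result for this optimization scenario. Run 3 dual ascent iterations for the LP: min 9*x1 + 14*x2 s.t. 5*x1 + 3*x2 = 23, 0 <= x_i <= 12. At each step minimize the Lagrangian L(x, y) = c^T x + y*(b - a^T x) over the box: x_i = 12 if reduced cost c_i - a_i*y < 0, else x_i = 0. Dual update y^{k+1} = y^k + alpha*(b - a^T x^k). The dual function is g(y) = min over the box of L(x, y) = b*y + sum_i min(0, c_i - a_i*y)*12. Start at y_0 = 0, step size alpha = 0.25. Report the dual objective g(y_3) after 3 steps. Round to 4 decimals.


Dual ascent for LP: min 9*x1 + 14*x2, 5*x1 + 3*x2 = 23, 0 <= x_i <= 12
Step 1: y^k = 0.0, reduced costs: (9.0, 14.0)
  x^k = (0.0, 0.0), subgradient = b - a^T x = 23.0
  y^{k+1} = 0.0 + 0.25*23.0 = 5.75
Step 2: y^k = 5.75, reduced costs: (-19.75, -3.25)
  x^k = (12.0, 12.0), subgradient = b - a^T x = -73.0
  y^{k+1} = 5.75 + 0.25*-73.0 = -12.5
Step 3: y^k = -12.5, reduced costs: (71.5, 51.5)
  x^k = (0.0, 0.0), subgradient = b - a^T x = 23.0
  y^{k+1} = -12.5 + 0.25*23.0 = -6.75
Dual objective at y_3 = -6.75: reduced costs (42.75, 34.25), box minimizer x = (0.0, 0.0)
g(y_3) = b*y + (c1 - a1*y)*x1 + (c2 - a2*y)*x2 = 23*(-6.75) + 42.75*0.0 + 34.25*0.0 = -155.25 + 0.0 + 0.0 = -155.25


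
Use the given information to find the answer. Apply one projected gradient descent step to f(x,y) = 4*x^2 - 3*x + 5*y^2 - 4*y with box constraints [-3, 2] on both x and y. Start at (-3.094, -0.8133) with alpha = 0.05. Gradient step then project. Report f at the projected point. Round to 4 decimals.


Step 1: Compute gradient at (-3.094, -0.8133).
grad_x = 2*4*-3.094 - 3 = -27.752
grad_y = 2*5*-0.8133 - 4 = -12.133
Step 2: Gradient step.
x_raw = -3.094 - 0.05*-27.752 = -1.7064
y_raw = -0.8133 - 0.05*-12.133 = -0.2067
Step 3: Project onto [-3, 2].
x_proj = clip(-1.7064) = -1.7064
y_proj = clip(-0.2067) = -0.2067
Step 4: Evaluate f.
f(-1.7064, -0.2067) = 17.8065


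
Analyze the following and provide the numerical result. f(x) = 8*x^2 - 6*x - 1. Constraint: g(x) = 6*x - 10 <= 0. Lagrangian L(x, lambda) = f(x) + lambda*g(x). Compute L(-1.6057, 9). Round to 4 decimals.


Step 1: Evaluate f(x).
f(-1.6057) = 8*(-1.6057)^2 - 6*(-1.6057) - 1 = 29.2604
Step 2: Evaluate g(x).
g(-1.6057) = 6*-1.6057 - 10 = -19.6342
Step 3: Compute Lagrangian.
L = 29.2604 + 9*-19.6342 = -147.4474


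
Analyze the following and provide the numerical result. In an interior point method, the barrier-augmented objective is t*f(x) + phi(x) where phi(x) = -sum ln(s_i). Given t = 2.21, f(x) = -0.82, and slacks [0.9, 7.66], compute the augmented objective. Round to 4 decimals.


Step 1: Compute log-barrier.
ln values: [-0.1054, 2.036]
phi = -(-0.1054 + 2.036) = -1.9307
Step 2: Compute augmented objective.
t*f(x) = 2.21*-0.82 = -1.8122
Total = -1.8122 - 1.9307 = -3.7429


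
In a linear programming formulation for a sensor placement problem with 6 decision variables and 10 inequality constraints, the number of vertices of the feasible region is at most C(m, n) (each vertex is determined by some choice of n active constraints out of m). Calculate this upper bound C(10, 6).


Each vertex corresponds to some choice of n active constraints out of m, so the number of vertices is at most C(m, n) = m! / (n!(m-n)!).
m = 10, n = 6
Numerator: 10 * 9 * 8 * 7 * 6 * 5
Denominator: 6! = 720
C(10, 6) = 210


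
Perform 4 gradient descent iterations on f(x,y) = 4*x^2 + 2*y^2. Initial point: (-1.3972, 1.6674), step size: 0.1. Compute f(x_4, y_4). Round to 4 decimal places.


Gradient descent on f(x,y) = 4*x^2 + 2*y^2.
Starting point: (-1.3972, 1.6674), alpha = 0.1
Step 1: grad_x = 2*4*-1.3972 = -11.1776, grad_y = 2*2*1.6674 = 6.6696
  x_1 = -1.3972 - 0.1*-11.1776 = -0.2794
  y_1 = 1.6674 - 0.1*6.6696 = 1.0004
Step 2: grad_x = 2*4*-0.2794 = -2.2355, grad_y = 2*2*1.0004 = 4.0018
  x_2 = -0.2794 - 0.1*-2.2355 = -0.0559
  y_2 = 1.0004 - 0.1*4.0018 = 0.6003
Step 3: grad_x = 2*4*-0.0559 = -0.4471, grad_y = 2*2*0.6003 = 2.4011
  x_3 = -0.0559 - 0.1*-0.4471 = -0.0112
  y_3 = 0.6003 - 0.1*2.4011 = 0.3602
Step 4: grad_x = 2*4*-0.0112 = -0.0894, grad_y = 2*2*0.3602 = 1.4406
  x_4 = -0.0112 - 0.1*-0.0894 = -0.0022
  y_4 = 0.3602 - 0.1*1.4406 = 0.2161
f(-0.0022, 0.2161) = 4*(-0.0022)^2 + 2*0.2161^2 = 0.0934


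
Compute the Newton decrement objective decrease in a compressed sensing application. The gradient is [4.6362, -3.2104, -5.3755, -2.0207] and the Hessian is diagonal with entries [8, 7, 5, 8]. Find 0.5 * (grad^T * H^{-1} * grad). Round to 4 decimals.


Step 1: H is diagonal, so H^(-1) * g = [0.5795, -0.4586, -1.0751, -0.2526].
Step 2: g^T H^(-1) g = sum_i g_i^2 / H_ii
  = (4.6362)^2/8 + (-3.2104)^2/7 + (-5.3755)^2/5 + (-2.0207)^2/8
  = 2.6868 + 1.4724 + 5.7792 + 0.5104 = 10.4488
Step 3: Objective decrease = 0.5 * g^T H^(-1) g = 5.2244


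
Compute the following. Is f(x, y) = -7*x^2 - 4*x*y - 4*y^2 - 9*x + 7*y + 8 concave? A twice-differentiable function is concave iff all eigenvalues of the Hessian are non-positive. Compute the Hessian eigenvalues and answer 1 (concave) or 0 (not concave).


The Hessian of f(x,y) = -7*x^2 - 4*x*y - 4*y^2 - 9*x + 7*y + 8 is:
H = [[-14, -4], [-4, -8]]
Trace = -14 - 8 = -22
Determinant = -14*-8 - (-4)^2 = 96
Discriminant = (-22)^2 - 4*96 = 100.0
Eigenvalues: lambda_1 = -16.0, lambda_2 = -6.0
The function is concave.

1


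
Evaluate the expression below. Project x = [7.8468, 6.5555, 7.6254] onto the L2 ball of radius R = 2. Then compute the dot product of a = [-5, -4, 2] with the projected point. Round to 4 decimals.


Step 1: Compute ||x|| (intermediates to 6 decimals).
||x|| = sqrt(7.8468^2 + 6.5555^2 + 7.6254^2) = 12.755139
Step 2: Project.
Since ||x|| > R, scale = R/||x|| = 2/12.755139 = 0.1568, proj(x) = scale * x
proj(x) = [1.230378, 1.027902, 1.195663]
Step 3: Dot product.
a^T * proj(x) = -5*1.230378 - 4*1.027902 + 2*1.195663 = -7.8722


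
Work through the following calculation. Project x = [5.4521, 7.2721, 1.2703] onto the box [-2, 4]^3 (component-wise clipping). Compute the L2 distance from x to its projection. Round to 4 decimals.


Project each component onto [-2, 4].
clip(5.4521) = 4.0, clip(7.2721) = 4.0, clip(1.2703) = 1.2703
Projection = [4.0, 4.0, 1.2703]
Squared diffs: [2.1086, 10.7066, 0.0]
Distance = sqrt(12.8152) = 3.5798


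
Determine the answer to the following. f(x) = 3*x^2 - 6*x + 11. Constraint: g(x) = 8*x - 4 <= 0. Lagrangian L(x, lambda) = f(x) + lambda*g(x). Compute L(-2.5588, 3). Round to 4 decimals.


Step 1: Evaluate f(x).
f(-2.5588) = 3*(-2.5588)^2 - 6*(-2.5588) + 11 = 45.9952
Step 2: Evaluate g(x).
g(-2.5588) = 8*-2.5588 - 4 = -24.4704
Step 3: Compute Lagrangian.
L = 45.9952 + 3*-24.4704 = -27.416


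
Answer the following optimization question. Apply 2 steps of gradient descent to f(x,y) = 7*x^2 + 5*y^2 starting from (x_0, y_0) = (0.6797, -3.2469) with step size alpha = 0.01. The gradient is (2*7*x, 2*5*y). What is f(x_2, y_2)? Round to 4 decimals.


Gradient descent on f(x,y) = 7*x^2 + 5*y^2.
Starting point: (0.6797, -3.2469), alpha = 0.01
Step 1: grad_x = 2*7*0.6797 = 9.5158, grad_y = 2*5*-3.2469 = -32.469
  x_1 = 0.6797 - 0.01*9.5158 = 0.5845
  y_1 = -3.2469 - 0.01*-32.469 = -2.9222
Step 2: grad_x = 2*7*0.5845 = 8.1836, grad_y = 2*5*-2.9222 = -29.2221
  x_2 = 0.5845 - 0.01*8.1836 = 0.5027
  y_2 = -2.9222 - 0.01*-29.2221 = -2.63
f(0.5027, -2.63) = 7*0.5027^2 + 5*(-2.63)^2 = 36.3532


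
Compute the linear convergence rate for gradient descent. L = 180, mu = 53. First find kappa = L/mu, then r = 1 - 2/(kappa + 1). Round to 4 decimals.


Step 1: Compute the condition number.
kappa = L/mu = 180/53 = 3.3962
Step 2: Compute the convergence rate.
r = 1 - 2/(kappa + 1) = 1 - 2*mu/(L + mu) = (L - mu)/(L + mu) = 127/233 = 0.5451


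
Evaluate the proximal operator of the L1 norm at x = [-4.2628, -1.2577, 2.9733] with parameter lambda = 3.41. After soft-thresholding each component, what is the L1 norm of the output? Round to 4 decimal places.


Soft-thresholding with lambda = 3.41:
prox(-4.2628) = sign(-4.2628)*max(|-4.2628| - 3.41, 0) = -0.8528
prox(-1.2577) = sign(-1.2577)*max(|-1.2577| - 3.41, 0) = 0.0
prox(2.9733) = sign(2.9733)*max(|2.9733| - 3.41, 0) = 0.0
prox(x) = [-0.8528, 0.0, 0.0]
||prox(x)||_1 = 0.8528 + 0.0 + 0.0 = 0.8528


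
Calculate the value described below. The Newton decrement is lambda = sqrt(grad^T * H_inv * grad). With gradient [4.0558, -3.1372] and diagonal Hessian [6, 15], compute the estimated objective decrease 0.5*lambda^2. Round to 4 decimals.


Step 1: H is diagonal, so H^(-1) * g = [0.676, -0.2091].
Step 2: g^T H^(-1) g = sum_i g_i^2 / H_ii
  = (4.0558)^2/6 + (-3.1372)^2/15
  = 2.7416 + 0.6561 = 3.3977
Step 3: Objective decrease = 0.5 * g^T H^(-1) g = 1.6989


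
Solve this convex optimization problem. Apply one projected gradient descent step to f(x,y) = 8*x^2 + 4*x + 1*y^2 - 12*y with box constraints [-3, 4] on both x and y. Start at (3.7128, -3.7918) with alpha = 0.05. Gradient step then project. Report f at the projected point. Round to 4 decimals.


Step 1: Compute gradient at (3.7128, -3.7918).
grad_x = 2*8*3.7128 + 4 = 63.4048
grad_y = 2*1*-3.7918 - 12 = -19.5836
Step 2: Gradient step.
x_raw = 3.7128 - 0.05*63.4048 = 0.5426
y_raw = -3.7918 - 0.05*-19.5836 = -2.8126
Step 3: Project onto [-3, 4].
x_proj = clip(0.5426) = 0.5426
y_proj = clip(-2.8126) = -2.8126
Step 4: Evaluate f.
f(0.5426, -2.8126) = 46.1875


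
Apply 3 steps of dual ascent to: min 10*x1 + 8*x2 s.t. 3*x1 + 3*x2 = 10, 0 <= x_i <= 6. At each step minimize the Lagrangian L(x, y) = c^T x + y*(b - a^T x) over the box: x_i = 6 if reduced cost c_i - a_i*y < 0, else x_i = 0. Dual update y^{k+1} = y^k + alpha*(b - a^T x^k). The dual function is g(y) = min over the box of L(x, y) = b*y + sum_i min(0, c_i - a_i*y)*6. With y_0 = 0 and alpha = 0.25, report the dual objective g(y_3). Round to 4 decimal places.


Dual ascent for LP: min 10*x1 + 8*x2, 3*x1 + 3*x2 = 10, 0 <= x_i <= 6
Step 1: y^k = 0.0, reduced costs: (10.0, 8.0)
  x^k = (0.0, 0.0), subgradient = b - a^T x = 10.0
  y^{k+1} = 0.0 + 0.25*10.0 = 2.5
Step 2: y^k = 2.5, reduced costs: (2.5, 0.5)
  x^k = (0.0, 0.0), subgradient = b - a^T x = 10.0
  y^{k+1} = 2.5 + 0.25*10.0 = 5.0
Step 3: y^k = 5.0, reduced costs: (-5.0, -7.0)
  x^k = (6.0, 6.0), subgradient = b - a^T x = -26.0
  y^{k+1} = 5.0 + 0.25*-26.0 = -1.5
Dual objective at y_3 = -1.5: reduced costs (14.5, 12.5), box minimizer x = (0.0, 0.0)
g(y_3) = b*y + (c1 - a1*y)*x1 + (c2 - a2*y)*x2 = 10*(-1.5) + 14.5*0.0 + 12.5*0.0 = -15.0 + 0.0 + 0.0 = -15.0


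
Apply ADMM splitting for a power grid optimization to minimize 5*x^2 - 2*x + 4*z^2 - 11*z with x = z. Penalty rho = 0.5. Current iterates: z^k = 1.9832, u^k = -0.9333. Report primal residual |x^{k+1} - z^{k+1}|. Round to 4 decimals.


ADMM iteration with rho = 0.5, z^k = 1.9832, u^k = -0.9333
Step 1: x-update.
Minimize 5*x^2 - 2*x + (0.5/2)*(x - 1.9832 - 0.9333)^2
FOC: (2*5 + 0.5)*x = 2 + 0.5*(1.9832 + 0.9333)
x^{k+1} = 0.3294
Step 2: z-update.
Minimize 4*z^2 - 11*z + (0.5/2)*(0.3294 - z - 0.9333)^2
FOC: (2*4 + 0.5)*z = 11 + 0.5*(0.3294 - 0.9333)
z^{k+1} = 1.2586
Step 3: u-update.
u^{k+1} = -0.9333 + 0.3294 - 1.2586 = -1.8625
Step 4: Primal residual = |0.3294 - 1.2586| = 0.9292


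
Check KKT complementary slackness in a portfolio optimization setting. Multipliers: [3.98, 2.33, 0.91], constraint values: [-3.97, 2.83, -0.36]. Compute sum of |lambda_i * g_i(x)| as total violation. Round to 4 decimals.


KKT complementary slackness check:
lambda_1 * g_1 = 3.98 * -3.97 = -15.8006
lambda_2 * g_2 = 2.33 * 2.83 = 6.5939
lambda_3 * g_3 = 0.91 * -0.36 = -0.3276
Total violation = 15.8006 + 6.5939 + 0.3276 = 22.7221


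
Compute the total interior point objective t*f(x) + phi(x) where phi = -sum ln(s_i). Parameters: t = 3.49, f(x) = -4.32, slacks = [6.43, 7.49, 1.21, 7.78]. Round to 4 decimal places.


Step 1: Compute log-barrier.
ln values: [1.861, 2.0136, 0.1906, 2.0516]
phi = -(1.861 + 2.0136 + 0.1906 + 2.0516) = -6.1167
Step 2: Compute augmented objective.
t*f(x) = 3.49*-4.32 = -15.0768
Total = -15.0768 - 6.1167 = -21.1935


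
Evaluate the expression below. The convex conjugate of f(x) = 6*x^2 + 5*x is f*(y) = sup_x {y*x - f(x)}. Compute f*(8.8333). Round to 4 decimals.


f*(y) = sup_x {y*x - a*x^2 - b*x} = sup_x {(y-b)*x - a*x^2}
FOC: (y - b) - 2a*x = 0 => x* = (y - b)/(2a)
x* = (8.8333 - 5)/(2*6) = 0.3194
f*(8.8333) = (y-b)^2/(4a) = (8.8333 - 5)^2/(4*6)
= 14.6942/24 = 0.6123


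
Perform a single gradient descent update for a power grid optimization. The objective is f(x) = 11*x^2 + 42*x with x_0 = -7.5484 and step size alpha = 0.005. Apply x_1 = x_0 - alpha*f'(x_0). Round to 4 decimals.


We compute the gradient at x_0 and apply the update.
f'(x) = 22*x + 42
f'(-7.5484) = 22*-7.5484 + 42 = -124.0648
x_1 = -7.5484 - 0.005*-124.0648 = -6.9281


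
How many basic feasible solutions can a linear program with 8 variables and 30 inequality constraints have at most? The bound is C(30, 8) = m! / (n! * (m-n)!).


Each vertex corresponds to some choice of n active constraints out of m, so the number of vertices is at most C(m, n) = m! / (n!(m-n)!).
m = 30, n = 8
Numerator: 30 * 29 * 28 * 27 * 26 * 25 * 24 * 23
Denominator: 8! = 40320
C(30, 8) = 5852925


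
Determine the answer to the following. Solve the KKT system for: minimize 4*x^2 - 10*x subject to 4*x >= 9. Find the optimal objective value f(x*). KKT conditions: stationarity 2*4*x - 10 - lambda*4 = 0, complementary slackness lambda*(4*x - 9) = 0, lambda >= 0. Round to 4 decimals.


Step 1: Try lambda = 0 (constraint inactive).
x_unc = 10/(2*4) = 1.25
Check: 4*1.25 = 5.0 < 9 -- violated!
Step 2: Constraint must be active: 4*x = 9
x* = 9/4 = 2.25
lambda = (2*4*2.25 - 10)/4 = 2.0
Step 3: Compute optimal value.
f(x*) = 4*2.25^2 - 10*2.25 = -2.25


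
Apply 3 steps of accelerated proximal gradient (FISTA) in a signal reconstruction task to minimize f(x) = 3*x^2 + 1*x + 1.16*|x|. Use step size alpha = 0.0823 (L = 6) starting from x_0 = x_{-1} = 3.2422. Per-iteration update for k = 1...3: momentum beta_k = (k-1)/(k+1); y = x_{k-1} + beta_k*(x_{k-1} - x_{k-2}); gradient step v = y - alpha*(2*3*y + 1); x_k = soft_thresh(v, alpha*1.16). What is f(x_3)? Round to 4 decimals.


FISTA on f(x) = 3*x^2 + 1*x + 1.16*|x|
L = 6, alpha = 0.0823
Iteration 1: beta = 0.0, y = 3.2422 + 0.0*(3.2422 - 3.2422) = 3.2422
  grad(y) = 20.4532, v = y - alpha*grad = 1.5589
  prox(v) = soft_thresh(1.5589, 0.0955) = 1.4634
Iteration 2: beta = 0.3333, y = 1.4634 + 0.3333*(1.4634 - 3.2422) = 0.8705
  grad(y) = 6.2231, v = y - alpha*grad = 0.3584
  prox(v) = soft_thresh(0.3584, 0.0955) = 0.2629
Iteration 3: beta = 0.5, y = 0.2629 + 0.5*(0.2629 - 1.4634) = -0.3374
  grad(y) = -1.0243, v = y - alpha*grad = -0.2531
  prox(v) = soft_thresh(-0.2531, 0.0955) = -0.1576
f(x_3) = 3*(-0.1576)^2 + 1*(-0.1576) + 1.16*|-0.1576| = 0.0997


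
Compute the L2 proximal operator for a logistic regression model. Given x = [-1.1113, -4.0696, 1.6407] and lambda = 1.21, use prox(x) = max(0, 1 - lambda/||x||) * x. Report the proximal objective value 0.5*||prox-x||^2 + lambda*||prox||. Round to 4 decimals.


Step 1: Compute ||x||.
||x|| = 4.5264
Step 2: Compute scaling factor.
scale = max(0, 1 - 1.21/4.5264) = 0.7327
Step 3: prox(x) = [-0.8142, -2.9817, 1.2021]
||prox(x)|| = 3.3164
Step 4: Proximal objective.
0.5*||prox-x||^2 = 0.7321
lambda*||prox|| = 4.0128
Total = 4.7449


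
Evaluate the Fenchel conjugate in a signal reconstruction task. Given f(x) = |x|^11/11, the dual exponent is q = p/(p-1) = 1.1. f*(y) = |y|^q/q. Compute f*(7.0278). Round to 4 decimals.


The conjugate exponent q satisfies 1/p + 1/q = 1.
p = 11, so q = 11/(11 - 1) = 1.1
|y|^q = 7.0278^1.1 = 8.5409
f*(7.0278) = 8.5409 / 1.1 = 7.7644


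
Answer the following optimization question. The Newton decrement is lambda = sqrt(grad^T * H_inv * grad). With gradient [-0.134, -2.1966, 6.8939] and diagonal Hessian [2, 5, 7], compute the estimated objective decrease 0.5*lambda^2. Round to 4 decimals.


Step 1: H is diagonal, so H^(-1) * g = [-0.067, -0.4393, 0.9848].
Step 2: g^T H^(-1) g = sum_i g_i^2 / H_ii
  = (-0.134)^2/2 + (-2.1966)^2/5 + (6.8939)^2/7
  = 0.009 + 0.965 + 6.7894 = 7.7634
Step 3: Objective decrease = 0.5 * g^T H^(-1) g = 3.8817


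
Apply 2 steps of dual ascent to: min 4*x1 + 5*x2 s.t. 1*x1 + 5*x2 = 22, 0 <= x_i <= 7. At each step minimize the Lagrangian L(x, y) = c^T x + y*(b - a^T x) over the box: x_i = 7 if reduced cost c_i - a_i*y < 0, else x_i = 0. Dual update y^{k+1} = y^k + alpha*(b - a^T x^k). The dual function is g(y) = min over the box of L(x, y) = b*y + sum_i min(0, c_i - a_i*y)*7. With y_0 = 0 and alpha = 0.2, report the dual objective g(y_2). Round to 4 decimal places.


Dual ascent for LP: min 4*x1 + 5*x2, 1*x1 + 5*x2 = 22, 0 <= x_i <= 7
Step 1: y^k = 0.0, reduced costs: (4.0, 5.0)
  x^k = (0.0, 0.0), subgradient = b - a^T x = 22.0
  y^{k+1} = 0.0 + 0.2*22.0 = 4.4
Step 2: y^k = 4.4, reduced costs: (-0.4, -17.0)
  x^k = (7.0, 7.0), subgradient = b - a^T x = -20.0
  y^{k+1} = 4.4 + 0.2*-20.0 = 0.4
Dual objective at y_2 = 0.4: reduced costs (3.6, 3.0), box minimizer x = (0.0, 0.0)
g(y_2) = b*y + (c1 - a1*y)*x1 + (c2 - a2*y)*x2 = 22*0.4 + 3.6*0.0 + 3.0*0.0 = 8.8 + 0.0 + 0.0 = 8.8


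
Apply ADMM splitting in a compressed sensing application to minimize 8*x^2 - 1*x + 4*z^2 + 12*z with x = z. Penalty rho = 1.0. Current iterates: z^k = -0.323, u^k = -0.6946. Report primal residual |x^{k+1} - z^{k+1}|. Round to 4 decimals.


ADMM iteration with rho = 1.0, z^k = -0.323, u^k = -0.6946
Step 1: x-update.
Minimize 8*x^2 - 1*x + (1.0/2)*(x + 0.323 - 0.6946)^2
FOC: (2*8 + 1.0)*x = 1 + 1.0*(-0.323 + 0.6946)
x^{k+1} = 0.0807
Step 2: z-update.
Minimize 4*z^2 + 12*z + (1.0/2)*(0.0807 - z - 0.6946)^2
FOC: (2*4 + 1.0)*z = -12 + 1.0*(0.0807 - 0.6946)
z^{k+1} = -1.4015
Step 3: u-update.
u^{k+1} = -0.6946 + 0.0807 + 1.4015 = 0.7876
Step 4: Primal residual = |0.0807 + 1.4015| = 1.4822


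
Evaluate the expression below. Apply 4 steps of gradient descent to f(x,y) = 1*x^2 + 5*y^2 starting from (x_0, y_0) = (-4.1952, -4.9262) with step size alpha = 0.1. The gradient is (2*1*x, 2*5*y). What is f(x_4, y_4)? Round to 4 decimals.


Gradient descent on f(x,y) = 1*x^2 + 5*y^2.
Starting point: (-4.1952, -4.9262), alpha = 0.1
Step 1: grad_x = 2*1*-4.1952 = -8.3904, grad_y = 2*5*-4.9262 = -49.262
  x_1 = -4.1952 - 0.1*-8.3904 = -3.3562
  y_1 = -4.9262 - 0.1*-49.262 = 0.0
Step 2: grad_x = 2*1*-3.3562 = -6.7123, grad_y = 2*5*0.0 = 0.0
  x_2 = -3.3562 - 0.1*-6.7123 = -2.6849
  y_2 = 0.0 - 0.1*0.0 = 0.0
Step 3: grad_x = 2*1*-2.6849 = -5.3699, grad_y = 2*5*0.0 = 0.0
  x_3 = -2.6849 - 0.1*-5.3699 = -2.1479
  y_3 = 0.0 - 0.1*0.0 = 0.0
Step 4: grad_x = 2*1*-2.1479 = -4.2959, grad_y = 2*5*0.0 = 0.0
  x_4 = -2.1479 - 0.1*-4.2959 = -1.7184
  y_4 = 0.0 - 0.1*0.0 = 0.0
f(-1.7184, 0.0) = 1*(-1.7184)^2 + 5*0.0^2 = 2.9527


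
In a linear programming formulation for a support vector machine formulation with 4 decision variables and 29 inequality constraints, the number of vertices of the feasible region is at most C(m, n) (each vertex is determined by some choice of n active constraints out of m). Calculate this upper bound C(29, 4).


Each vertex corresponds to some choice of n active constraints out of m, so the number of vertices is at most C(m, n) = m! / (n!(m-n)!).
m = 29, n = 4
Numerator: 29 * 28 * 27 * 26
Denominator: 4! = 24
C(29, 4) = 23751


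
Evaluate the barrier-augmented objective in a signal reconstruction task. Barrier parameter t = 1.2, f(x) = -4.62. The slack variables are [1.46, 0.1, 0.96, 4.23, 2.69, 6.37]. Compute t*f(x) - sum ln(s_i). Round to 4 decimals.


Step 1: Compute log-barrier.
ln values: [0.3784, -2.3026, -0.0408, 1.4422, 0.9895, 1.8516]
phi = -(0.3784 - 2.3026 - 0.0408 + 1.4422 + 0.9895 + 1.8516) = -2.3184
Step 2: Compute augmented objective.
t*f(x) = 1.2*-4.62 = -5.544
Total = -5.544 - 2.3184 = -7.8624


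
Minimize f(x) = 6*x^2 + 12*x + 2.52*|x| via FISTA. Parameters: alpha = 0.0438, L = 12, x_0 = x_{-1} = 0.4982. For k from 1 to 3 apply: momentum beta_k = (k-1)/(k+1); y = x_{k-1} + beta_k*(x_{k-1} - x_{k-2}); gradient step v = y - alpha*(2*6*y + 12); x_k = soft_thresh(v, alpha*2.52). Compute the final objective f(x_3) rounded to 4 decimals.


FISTA on f(x) = 6*x^2 + 12*x + 2.52*|x|
L = 12, alpha = 0.0438
Iteration 1: beta = 0.0, y = 0.4982 + 0.0*(0.4982 - 0.4982) = 0.4982
  grad(y) = 17.9784, v = y - alpha*grad = -0.2893
  prox(v) = soft_thresh(-0.2893, 0.1104) = -0.1789
Iteration 2: beta = 0.3333, y = -0.1789 + 0.3333*(-0.1789 - 0.4982) = -0.4046
  grad(y) = 7.1452, v = y - alpha*grad = -0.7175
  prox(v) = soft_thresh(-0.7175, 0.1104) = -0.6072
Iteration 3: beta = 0.5, y = -0.6072 + 0.5*(-0.6072 + 0.1789) = -0.8213
  grad(y) = 2.1445, v = y - alpha*grad = -0.9152
  prox(v) = soft_thresh(-0.9152, 0.1104) = -0.8048
f(x_3) = 6*(-0.8048)^2 + 12*(-0.8048) + 2.52*|-0.8048| = -3.7433


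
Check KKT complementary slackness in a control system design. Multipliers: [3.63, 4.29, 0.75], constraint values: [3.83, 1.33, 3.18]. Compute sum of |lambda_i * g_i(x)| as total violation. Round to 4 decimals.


KKT complementary slackness check:
lambda_1 * g_1 = 3.63 * 3.83 = 13.9029
lambda_2 * g_2 = 4.29 * 1.33 = 5.7057
lambda_3 * g_3 = 0.75 * 3.18 = 2.385
Total violation = 13.9029 + 5.7057 + 2.385 = 21.9936


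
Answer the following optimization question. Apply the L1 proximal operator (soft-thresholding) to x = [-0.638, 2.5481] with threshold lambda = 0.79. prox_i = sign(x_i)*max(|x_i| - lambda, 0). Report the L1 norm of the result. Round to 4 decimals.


Soft-thresholding with lambda = 0.79:
prox(-0.638) = sign(-0.638)*max(|-0.638| - 0.79, 0) = 0.0
prox(2.5481) = sign(2.5481)*max(|2.5481| - 0.79, 0) = 1.7581
prox(x) = [0.0, 1.7581]
||prox(x)||_1 = 0.0 + 1.7581 = 1.7581


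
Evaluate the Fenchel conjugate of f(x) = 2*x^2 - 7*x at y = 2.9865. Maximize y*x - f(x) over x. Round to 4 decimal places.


f*(y) = sup_x {y*x - a*x^2 - b*x} = sup_x {(y-b)*x - a*x^2}
FOC: (y - b) - 2a*x = 0 => x* = (y - b)/(2a)
x* = (2.9865 + 7)/(2*2) = 2.4966
f*(2.9865) = (y-b)^2/(4a) = (2.9865 + 7)^2/(4*2)
= 99.7302/8 = 12.4663


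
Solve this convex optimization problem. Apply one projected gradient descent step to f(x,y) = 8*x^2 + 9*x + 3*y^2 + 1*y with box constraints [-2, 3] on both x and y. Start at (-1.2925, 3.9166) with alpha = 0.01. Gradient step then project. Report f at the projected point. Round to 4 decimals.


Step 1: Compute gradient at (-1.2925, 3.9166).
grad_x = 2*8*-1.2925 + 9 = -11.68
grad_y = 2*3*3.9166 + 1 = 24.4996
Step 2: Gradient step.
x_raw = -1.2925 - 0.01*-11.68 = -1.1757
y_raw = 3.9166 - 0.01*24.4996 = 3.6716
Step 3: Project onto [-2, 3].
x_proj = clip(-1.1757) = -1.1757
y_proj = clip(3.6716) = 3.0
Step 4: Evaluate f.
f(-1.1757, 3.0) = 30.4769


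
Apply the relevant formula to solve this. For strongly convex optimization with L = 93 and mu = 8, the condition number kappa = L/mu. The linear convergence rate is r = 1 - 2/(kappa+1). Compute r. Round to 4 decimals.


Step 1: Compute the condition number.
kappa = L/mu = 93/8 = 11.625
Step 2: Compute the convergence rate.
r = 1 - 2/(kappa + 1) = 1 - 2*mu/(L + mu) = (L - mu)/(L + mu) = 85/101 = 0.8416


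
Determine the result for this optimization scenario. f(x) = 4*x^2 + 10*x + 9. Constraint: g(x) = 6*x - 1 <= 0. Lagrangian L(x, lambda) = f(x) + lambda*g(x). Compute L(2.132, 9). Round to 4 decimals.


Step 1: Evaluate f(x).
f(2.132) = 4*2.132^2 + 10*2.132 + 9 = 48.5017
Step 2: Evaluate g(x).
g(2.132) = 6*2.132 - 1 = 11.792
Step 3: Compute Lagrangian.
L = 48.5017 + 9*11.792 = 154.6297
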